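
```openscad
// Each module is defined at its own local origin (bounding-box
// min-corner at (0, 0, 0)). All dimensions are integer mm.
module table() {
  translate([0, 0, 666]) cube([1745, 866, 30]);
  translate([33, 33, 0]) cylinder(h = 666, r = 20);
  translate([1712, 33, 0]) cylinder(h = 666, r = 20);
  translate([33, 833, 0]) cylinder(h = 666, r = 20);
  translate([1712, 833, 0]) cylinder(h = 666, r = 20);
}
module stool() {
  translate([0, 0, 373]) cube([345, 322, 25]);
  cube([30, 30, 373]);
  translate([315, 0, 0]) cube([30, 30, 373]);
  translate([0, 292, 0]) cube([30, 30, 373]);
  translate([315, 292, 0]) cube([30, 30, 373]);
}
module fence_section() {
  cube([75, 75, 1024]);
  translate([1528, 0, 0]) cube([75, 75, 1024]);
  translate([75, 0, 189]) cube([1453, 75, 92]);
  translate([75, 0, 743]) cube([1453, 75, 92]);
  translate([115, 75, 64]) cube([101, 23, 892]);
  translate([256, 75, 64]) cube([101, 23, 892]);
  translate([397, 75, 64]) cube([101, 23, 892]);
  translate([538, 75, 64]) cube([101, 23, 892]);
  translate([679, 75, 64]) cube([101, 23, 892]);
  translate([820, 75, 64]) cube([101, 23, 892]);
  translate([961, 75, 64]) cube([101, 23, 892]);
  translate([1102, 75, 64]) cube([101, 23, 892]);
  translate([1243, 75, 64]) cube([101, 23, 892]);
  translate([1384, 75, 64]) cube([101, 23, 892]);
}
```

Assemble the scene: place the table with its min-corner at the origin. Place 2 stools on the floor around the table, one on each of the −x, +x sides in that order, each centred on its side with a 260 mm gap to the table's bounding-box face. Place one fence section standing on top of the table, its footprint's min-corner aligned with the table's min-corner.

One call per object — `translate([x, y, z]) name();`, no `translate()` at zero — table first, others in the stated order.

table();
translate([-605, 272, 0]) stool();
translate([2005, 272, 0]) stool();
translate([0, 0, 696]) fence_section();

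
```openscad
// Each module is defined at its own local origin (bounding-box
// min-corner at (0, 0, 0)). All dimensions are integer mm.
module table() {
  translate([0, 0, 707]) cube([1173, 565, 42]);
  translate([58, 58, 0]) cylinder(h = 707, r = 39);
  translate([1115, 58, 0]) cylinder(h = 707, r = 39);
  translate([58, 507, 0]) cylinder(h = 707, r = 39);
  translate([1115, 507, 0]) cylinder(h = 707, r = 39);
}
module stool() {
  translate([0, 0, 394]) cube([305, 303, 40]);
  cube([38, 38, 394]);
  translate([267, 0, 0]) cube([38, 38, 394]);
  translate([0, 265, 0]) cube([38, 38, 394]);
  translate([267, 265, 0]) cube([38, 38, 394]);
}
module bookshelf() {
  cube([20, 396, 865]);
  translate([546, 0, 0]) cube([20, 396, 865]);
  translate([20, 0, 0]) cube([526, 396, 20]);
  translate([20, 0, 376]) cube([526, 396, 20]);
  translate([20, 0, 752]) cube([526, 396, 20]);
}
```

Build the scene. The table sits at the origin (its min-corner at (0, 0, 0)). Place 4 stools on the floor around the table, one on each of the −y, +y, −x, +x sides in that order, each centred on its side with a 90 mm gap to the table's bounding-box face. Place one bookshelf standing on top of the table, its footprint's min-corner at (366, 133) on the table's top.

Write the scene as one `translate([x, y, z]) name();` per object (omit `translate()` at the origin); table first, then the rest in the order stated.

table();
translate([434, -393, 0]) stool();
translate([434, 655, 0]) stool();
translate([-395, 131, 0]) stool();
translate([1263, 131, 0]) stool();
translate([366, 133, 749]) bookshelf();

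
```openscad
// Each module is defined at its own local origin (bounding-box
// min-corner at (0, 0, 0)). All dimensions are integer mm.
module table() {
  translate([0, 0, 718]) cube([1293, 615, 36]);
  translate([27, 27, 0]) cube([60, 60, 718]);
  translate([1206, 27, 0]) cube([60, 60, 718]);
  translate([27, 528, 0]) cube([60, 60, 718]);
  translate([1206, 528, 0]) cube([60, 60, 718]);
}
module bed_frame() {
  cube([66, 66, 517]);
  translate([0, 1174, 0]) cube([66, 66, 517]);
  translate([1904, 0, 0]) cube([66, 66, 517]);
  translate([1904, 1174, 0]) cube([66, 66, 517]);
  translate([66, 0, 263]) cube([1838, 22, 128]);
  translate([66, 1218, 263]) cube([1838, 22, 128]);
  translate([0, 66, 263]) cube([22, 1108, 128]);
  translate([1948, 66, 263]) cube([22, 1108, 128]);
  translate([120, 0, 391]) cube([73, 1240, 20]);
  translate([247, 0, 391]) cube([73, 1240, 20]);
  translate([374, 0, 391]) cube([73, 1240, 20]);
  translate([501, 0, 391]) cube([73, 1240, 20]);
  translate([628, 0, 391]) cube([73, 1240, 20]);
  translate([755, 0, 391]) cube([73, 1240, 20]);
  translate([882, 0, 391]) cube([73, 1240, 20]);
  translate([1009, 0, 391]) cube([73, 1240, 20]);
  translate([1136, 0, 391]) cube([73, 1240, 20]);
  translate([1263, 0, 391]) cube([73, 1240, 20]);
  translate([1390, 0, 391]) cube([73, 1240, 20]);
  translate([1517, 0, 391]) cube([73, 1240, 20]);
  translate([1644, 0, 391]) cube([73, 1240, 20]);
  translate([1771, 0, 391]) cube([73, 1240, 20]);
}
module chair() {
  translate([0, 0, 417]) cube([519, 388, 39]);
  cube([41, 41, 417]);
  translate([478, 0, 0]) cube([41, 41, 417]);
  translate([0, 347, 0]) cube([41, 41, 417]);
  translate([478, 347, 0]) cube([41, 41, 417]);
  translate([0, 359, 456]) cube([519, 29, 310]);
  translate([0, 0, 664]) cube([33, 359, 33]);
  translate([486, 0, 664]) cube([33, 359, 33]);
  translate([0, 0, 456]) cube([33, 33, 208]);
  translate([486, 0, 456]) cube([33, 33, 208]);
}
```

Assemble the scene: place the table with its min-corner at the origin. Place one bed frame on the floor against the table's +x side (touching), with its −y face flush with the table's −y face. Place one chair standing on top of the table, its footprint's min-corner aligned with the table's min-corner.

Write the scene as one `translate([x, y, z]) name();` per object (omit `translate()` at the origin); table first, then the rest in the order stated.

table();
translate([1293, 0, 0]) bed_frame();
translate([0, 0, 754]) chair();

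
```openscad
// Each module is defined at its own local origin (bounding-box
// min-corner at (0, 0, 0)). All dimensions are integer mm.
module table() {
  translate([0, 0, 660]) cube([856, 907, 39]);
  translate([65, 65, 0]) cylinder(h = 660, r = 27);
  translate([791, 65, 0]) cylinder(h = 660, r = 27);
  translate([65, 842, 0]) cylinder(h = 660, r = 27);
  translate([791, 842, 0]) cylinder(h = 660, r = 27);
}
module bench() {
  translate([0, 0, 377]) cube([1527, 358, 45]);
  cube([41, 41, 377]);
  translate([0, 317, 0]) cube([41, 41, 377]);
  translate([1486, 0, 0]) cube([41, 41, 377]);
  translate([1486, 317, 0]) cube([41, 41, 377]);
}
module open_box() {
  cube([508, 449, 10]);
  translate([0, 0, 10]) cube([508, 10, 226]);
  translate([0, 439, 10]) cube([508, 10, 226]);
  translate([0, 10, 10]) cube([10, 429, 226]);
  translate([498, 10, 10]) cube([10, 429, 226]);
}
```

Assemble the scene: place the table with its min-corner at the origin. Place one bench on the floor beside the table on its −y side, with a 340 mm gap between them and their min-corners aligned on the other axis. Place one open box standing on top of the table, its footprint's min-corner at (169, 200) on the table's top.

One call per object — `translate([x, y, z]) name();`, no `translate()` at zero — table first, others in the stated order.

table();
translate([0, -698, 0]) bench();
translate([169, 200, 699]) open_box();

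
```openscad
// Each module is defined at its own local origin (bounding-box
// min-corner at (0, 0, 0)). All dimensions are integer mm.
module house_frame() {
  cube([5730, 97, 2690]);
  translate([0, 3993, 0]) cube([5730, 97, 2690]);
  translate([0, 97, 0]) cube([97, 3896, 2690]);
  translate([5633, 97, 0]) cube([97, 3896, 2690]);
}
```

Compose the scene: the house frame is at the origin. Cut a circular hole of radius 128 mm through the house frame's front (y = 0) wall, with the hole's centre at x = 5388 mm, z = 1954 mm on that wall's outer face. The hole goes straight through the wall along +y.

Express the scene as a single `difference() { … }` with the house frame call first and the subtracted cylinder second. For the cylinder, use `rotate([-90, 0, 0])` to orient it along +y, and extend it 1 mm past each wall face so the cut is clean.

difference() {
  house_frame();
  translate([5388, -1, 1954]) rotate([-90, 0, 0]) cylinder(h = 99, r = 128);
}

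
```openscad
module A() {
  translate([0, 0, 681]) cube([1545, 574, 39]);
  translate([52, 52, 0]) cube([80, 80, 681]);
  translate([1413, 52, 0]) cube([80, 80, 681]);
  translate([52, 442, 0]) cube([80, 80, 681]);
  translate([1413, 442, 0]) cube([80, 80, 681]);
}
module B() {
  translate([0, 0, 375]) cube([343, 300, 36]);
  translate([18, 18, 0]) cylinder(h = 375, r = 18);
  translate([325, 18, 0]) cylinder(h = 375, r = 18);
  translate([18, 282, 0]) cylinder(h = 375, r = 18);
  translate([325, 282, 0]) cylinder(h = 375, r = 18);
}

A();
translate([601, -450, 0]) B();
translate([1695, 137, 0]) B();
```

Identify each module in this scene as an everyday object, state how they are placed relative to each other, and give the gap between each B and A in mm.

A is a table. B is a stool. Two stools sit around the table at the −y, +x sides. The gap between each stool and the table is 150 mm.

Each stool's nearest face is 150 mm from the table's bounding box.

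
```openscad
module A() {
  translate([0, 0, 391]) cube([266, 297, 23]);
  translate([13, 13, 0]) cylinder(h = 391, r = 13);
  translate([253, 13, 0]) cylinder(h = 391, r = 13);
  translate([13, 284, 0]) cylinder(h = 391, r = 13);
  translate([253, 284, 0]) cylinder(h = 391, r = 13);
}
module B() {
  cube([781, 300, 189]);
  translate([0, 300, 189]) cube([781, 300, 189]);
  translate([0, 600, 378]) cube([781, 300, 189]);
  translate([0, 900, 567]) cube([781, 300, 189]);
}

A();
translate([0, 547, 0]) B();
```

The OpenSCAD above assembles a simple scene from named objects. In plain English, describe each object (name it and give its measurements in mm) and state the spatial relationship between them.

A is a four-legged stool. The seat is a 266×297×23 mm slab whose top surface is at z = 414 mm; four round legs, each 26 mm in diameter, run from the floor (z = 0) to the underside of the seat, each leg's axis is inset half a diameter from the nearest pair of seat edges (so the leg's bounding box is flush with the corner).

B is a run of 4 identical solid stair steps. Each tread is 781×300 mm and each step block is 189 mm high. Step 1 rests on the floor; step k is offset from step 1 by (k−1)×300 mm in y and (k−1)×189 mm in z.

The staircase is on the floor beside the stool on its +y side.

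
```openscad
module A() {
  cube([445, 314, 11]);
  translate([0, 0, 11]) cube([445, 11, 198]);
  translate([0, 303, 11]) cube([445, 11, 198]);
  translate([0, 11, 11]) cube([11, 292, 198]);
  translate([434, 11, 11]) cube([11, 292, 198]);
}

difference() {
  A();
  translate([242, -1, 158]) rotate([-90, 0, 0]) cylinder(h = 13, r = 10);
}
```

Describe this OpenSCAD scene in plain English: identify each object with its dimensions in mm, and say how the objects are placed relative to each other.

A is an open-topped rectangular box: outside dimensions 445×314×209 mm, with a uniform wall and base thickness of 11 mm. The base is a full 445×314 slab on the floor; four walls sit on top of the base. The front and back walls (the −y and +y sides) span the full width; the two side walls fit between them.

The open box has a circular hole of radius 10 mm through its front wall, centred at (x = 242, z = 158).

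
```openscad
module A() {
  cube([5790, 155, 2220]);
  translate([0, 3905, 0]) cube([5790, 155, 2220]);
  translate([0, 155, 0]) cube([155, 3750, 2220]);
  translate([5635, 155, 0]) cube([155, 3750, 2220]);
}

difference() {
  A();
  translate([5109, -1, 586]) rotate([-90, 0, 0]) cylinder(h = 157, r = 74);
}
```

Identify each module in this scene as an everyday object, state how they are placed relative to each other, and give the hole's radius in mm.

The subtracted cylinder has r = 74 mm.

A is a house frame. The house frame has a circular hole through its front wall. The hole's radius is 74 mm.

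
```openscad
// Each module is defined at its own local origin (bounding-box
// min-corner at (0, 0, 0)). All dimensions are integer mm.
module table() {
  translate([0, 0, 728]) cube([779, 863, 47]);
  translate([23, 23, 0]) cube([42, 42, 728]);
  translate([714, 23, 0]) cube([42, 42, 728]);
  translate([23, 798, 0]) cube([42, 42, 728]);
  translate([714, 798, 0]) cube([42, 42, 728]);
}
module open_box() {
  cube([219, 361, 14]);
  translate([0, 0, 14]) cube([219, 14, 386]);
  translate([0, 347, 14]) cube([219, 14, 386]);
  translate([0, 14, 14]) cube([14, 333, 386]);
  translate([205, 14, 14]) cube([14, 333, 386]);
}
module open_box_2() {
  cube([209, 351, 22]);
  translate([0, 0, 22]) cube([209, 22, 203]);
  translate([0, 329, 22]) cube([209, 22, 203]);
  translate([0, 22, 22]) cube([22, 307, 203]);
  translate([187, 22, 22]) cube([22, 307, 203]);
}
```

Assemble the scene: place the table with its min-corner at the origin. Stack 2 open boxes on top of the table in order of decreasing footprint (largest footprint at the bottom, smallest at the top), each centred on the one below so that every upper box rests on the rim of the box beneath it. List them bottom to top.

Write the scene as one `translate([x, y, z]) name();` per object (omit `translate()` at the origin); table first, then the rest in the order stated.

table();
translate([280, 251, 775]) open_box();
translate([285, 256, 1175]) open_box_2();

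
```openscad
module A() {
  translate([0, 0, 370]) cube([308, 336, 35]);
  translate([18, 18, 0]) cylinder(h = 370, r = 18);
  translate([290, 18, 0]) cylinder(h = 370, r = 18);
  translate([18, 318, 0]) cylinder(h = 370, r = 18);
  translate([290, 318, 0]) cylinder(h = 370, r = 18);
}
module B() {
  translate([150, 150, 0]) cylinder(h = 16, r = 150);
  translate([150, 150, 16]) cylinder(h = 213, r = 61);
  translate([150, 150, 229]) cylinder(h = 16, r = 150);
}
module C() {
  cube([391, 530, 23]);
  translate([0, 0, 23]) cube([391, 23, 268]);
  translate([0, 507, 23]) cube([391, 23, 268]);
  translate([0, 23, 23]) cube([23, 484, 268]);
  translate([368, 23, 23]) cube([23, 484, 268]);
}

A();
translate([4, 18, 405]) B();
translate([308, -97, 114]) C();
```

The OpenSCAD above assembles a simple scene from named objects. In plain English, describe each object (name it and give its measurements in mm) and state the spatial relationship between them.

A is a four-legged stool. The seat is a 308×336×35 mm slab whose top surface is at z = 405 mm; four round legs, each 36 mm in diameter, run from the floor (z = 0) to the underside of the seat, each leg's axis is inset half a diameter from the nearest pair of seat edges (so the leg's bounding box is flush with the corner).

B is a spool: two coaxial disc flanges of radius 150 mm and thickness 16 mm, joined by a core cylinder of radius 61 mm and height 213 mm. The lower flange rests on z = 0 and the three cylinders share a vertical axis.

C is an open storage box with external size 391×530×291 mm and wall thickness 23 mm (the base is also 23 mm thick). The base covers the whole footprint; the four walls stand on the base, with the y-facing walls full-width and the x-facing walls fitting between their inner faces.

The spool is on top of the stool, centred. The open box is beside the stool with their tops flush at z = 405.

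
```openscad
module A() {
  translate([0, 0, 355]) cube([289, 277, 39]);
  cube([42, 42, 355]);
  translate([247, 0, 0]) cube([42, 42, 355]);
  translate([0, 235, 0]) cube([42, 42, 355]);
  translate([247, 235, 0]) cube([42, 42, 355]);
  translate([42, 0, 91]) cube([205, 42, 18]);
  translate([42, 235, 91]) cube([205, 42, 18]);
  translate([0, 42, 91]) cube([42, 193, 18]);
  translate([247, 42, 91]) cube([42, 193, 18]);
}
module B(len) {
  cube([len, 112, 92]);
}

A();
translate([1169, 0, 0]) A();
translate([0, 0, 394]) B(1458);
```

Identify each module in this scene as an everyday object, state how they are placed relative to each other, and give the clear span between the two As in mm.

Second stool starts at x = 1169; first ends at x = 289; clear span = 1169 − 289 = 880 mm.

A is a stool. B is a beam. A beam spans the tops of two stools. The clear span between the two stools is 880 mm.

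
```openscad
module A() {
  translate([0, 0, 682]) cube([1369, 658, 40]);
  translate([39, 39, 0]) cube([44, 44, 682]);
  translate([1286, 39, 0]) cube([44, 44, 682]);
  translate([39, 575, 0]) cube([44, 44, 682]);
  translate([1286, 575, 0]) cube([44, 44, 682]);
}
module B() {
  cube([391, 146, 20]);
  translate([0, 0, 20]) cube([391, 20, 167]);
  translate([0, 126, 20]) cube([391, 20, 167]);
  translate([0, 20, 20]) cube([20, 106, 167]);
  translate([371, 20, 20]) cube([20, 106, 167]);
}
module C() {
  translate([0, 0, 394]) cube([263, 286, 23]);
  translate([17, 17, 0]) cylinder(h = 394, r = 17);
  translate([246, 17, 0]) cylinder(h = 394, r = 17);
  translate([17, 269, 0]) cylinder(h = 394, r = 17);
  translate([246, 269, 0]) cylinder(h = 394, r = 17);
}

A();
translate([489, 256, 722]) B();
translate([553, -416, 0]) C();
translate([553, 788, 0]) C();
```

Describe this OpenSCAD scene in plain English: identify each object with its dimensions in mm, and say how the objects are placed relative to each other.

A is a table with a 1369×658 mm rectangular top, 40 mm thick, top surface at z = 722 mm, supported by four 44×44 mm square legs, each inset 39 mm from the nearest pair of top edges, running from the floor.

B is an open-topped rectangular box: outside dimensions 391×146×187 mm, with a uniform wall and base thickness of 20 mm. The base is a full 391×146 slab on the floor; four walls sit on top of the base. The front and back walls (the −y and +y sides) span the full width; the two side walls fit between them.

C is a four-legged stool. The seat is a 263×286×23 mm slab whose top surface is at z = 417 mm; four round legs, each 34 mm in diameter, run from the floor (z = 0) to the underside of the seat, each leg's axis is inset half a diameter from the nearest pair of seat edges (so the leg's bounding box is flush with the corner).

The open box is on top of the table, centred. Two stools sit around the table at the −y, +y sides.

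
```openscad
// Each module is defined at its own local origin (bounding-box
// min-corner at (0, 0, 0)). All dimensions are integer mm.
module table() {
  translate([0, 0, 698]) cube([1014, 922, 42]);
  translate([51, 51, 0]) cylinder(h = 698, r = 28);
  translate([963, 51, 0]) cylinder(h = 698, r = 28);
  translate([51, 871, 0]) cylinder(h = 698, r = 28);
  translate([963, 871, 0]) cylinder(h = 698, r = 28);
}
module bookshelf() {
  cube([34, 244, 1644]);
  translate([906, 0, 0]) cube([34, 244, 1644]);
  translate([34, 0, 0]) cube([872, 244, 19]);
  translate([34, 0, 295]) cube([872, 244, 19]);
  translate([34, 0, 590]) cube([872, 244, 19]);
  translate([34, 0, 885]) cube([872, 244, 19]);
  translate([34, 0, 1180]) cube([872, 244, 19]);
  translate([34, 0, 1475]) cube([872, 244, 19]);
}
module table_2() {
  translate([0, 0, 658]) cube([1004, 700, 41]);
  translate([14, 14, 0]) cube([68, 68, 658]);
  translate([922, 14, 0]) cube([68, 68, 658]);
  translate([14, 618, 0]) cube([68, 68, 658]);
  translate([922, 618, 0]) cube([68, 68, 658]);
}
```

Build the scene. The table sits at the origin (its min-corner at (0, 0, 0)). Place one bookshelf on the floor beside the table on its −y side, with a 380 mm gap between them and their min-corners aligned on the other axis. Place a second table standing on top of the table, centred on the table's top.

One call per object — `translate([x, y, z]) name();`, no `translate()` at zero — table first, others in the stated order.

table();
translate([0, -624, 0]) bookshelf();
translate([5, 111, 740]) table_2();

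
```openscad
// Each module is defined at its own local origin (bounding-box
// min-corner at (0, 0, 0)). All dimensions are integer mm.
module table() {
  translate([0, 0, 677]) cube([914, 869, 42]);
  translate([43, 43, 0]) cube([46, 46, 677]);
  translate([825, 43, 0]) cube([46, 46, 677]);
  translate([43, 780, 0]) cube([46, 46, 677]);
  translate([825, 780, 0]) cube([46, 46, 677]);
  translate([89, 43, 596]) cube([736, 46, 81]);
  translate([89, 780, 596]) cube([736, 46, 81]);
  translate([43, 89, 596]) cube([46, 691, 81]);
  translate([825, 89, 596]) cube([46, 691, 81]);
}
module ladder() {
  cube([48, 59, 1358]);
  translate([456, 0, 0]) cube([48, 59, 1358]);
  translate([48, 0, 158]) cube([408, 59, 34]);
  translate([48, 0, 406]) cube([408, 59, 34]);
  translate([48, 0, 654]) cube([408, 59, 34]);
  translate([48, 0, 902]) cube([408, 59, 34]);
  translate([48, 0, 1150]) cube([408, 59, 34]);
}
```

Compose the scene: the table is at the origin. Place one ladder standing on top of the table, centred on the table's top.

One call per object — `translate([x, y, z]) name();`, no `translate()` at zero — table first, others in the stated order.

table();
translate([205, 405, 719]) ladder();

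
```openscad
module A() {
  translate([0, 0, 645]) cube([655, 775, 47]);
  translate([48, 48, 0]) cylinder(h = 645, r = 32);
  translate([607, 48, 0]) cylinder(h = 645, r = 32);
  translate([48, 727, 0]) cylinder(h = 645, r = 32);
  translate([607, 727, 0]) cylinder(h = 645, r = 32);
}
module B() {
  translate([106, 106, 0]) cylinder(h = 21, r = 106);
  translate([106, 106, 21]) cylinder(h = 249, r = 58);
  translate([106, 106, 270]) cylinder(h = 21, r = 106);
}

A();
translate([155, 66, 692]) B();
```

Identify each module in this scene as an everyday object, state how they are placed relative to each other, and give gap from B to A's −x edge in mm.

The spool's min-x is at 155; the table's min-x is 0; gap = 155 mm.

A is a table. B is a spool. The spool is on top of the table. The gap from the spool to the table's −x edge is 155 mm.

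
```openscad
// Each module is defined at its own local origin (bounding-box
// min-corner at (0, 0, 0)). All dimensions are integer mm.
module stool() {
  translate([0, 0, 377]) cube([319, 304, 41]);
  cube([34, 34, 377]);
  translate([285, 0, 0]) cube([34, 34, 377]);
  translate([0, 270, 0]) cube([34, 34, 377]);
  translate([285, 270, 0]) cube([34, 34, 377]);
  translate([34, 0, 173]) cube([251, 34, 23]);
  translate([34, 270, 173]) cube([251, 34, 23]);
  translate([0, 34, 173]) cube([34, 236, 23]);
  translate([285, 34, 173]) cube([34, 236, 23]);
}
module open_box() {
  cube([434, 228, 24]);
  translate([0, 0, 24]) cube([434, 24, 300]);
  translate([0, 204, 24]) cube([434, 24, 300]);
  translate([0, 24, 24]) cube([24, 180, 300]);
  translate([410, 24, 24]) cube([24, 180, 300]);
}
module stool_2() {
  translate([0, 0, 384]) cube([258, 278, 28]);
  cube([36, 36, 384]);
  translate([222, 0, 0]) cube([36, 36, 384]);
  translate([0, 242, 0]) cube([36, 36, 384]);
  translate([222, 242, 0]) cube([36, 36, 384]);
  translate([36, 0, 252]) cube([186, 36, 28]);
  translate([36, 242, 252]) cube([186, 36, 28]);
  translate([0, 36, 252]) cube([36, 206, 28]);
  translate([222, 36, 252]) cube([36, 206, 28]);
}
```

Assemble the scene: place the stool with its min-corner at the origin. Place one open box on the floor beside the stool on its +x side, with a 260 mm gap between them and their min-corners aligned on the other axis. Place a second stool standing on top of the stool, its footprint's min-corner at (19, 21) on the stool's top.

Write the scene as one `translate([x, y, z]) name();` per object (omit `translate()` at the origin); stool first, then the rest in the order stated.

stool();
translate([579, 0, 0]) open_box();
translate([19, 21, 418]) stool_2();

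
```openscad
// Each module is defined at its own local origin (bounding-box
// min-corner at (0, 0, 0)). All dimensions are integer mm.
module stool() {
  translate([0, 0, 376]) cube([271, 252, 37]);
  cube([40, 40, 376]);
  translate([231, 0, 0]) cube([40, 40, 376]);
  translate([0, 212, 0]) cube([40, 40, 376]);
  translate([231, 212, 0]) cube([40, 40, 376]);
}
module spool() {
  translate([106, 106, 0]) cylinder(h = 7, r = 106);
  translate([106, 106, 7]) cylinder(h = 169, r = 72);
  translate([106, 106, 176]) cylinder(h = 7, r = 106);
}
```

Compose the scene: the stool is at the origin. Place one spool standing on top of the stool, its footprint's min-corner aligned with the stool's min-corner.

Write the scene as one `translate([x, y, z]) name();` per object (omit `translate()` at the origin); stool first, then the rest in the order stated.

stool();
translate([0, 0, 413]) spool();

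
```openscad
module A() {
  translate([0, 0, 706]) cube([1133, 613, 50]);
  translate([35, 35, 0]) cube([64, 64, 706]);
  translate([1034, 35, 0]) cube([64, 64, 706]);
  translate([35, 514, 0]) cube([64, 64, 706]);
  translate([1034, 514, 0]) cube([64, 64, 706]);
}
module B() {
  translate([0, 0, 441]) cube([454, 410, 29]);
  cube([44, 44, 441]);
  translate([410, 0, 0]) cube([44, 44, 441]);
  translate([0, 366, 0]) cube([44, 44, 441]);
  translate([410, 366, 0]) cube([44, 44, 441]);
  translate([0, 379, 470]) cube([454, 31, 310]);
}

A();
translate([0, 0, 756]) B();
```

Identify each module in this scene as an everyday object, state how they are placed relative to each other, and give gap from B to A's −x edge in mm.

A is a table. B is a chair. The chair is on top of the table. The gap from the chair to the table's −x edge is 0 mm.

The chair's min-x is at 0; the table's min-x is 0; gap = 0 mm.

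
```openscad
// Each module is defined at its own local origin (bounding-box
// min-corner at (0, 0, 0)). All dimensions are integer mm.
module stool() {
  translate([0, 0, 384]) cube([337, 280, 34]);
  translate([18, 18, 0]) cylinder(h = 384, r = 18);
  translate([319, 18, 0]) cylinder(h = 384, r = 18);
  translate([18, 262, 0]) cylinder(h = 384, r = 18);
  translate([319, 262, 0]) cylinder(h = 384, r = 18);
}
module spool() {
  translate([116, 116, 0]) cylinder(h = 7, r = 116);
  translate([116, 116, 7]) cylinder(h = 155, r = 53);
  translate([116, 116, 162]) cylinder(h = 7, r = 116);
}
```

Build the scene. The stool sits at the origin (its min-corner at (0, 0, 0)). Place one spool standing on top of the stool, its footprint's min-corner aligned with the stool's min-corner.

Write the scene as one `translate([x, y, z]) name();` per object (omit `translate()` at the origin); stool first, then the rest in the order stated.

stool();
translate([0, 0, 418]) spool();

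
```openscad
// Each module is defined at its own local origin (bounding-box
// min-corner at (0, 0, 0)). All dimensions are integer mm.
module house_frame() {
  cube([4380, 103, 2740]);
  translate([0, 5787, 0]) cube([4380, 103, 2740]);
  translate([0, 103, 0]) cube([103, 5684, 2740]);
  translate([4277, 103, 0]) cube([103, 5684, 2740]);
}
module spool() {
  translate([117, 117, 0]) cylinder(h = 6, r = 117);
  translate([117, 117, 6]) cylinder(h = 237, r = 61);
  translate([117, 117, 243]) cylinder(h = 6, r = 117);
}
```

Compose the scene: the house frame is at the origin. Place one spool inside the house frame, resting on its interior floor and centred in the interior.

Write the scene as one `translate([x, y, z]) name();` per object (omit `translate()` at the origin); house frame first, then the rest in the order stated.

house_frame();
translate([2073, 2828, 0]) spool();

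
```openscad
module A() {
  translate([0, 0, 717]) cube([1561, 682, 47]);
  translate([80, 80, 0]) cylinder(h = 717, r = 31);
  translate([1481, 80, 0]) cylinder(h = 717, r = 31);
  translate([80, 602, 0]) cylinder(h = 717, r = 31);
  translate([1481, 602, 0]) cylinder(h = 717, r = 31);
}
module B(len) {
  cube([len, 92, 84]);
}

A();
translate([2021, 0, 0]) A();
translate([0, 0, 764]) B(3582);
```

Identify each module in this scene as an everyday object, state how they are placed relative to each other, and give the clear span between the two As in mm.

A is a table. B is a beam. A beam spans the tops of two tables. The clear span between the two tables is 460 mm.

Second table starts at x = 2021; first ends at x = 1561; clear span = 2021 − 1561 = 460 mm.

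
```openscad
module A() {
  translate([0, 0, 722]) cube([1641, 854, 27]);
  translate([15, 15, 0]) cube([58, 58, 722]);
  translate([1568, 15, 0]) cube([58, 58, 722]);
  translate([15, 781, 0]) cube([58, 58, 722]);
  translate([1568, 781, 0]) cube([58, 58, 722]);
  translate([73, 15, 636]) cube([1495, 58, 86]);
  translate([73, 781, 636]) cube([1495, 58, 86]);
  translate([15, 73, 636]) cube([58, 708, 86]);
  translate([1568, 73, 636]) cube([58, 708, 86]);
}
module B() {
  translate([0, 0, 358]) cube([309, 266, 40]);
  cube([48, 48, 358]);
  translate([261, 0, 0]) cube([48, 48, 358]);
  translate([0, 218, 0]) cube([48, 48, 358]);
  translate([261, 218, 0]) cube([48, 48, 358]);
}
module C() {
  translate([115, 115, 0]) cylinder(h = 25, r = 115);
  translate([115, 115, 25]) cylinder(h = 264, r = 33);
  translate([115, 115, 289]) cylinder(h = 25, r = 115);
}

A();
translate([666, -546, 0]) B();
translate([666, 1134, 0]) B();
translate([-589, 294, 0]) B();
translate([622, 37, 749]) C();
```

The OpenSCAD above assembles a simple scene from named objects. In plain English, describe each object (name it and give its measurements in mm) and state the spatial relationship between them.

A is a rectangular dining table. The top is 1641×854×27 mm with its upper surface at z = 749 mm. It stands on four 58×58 mm square legs, each inset 15 mm from the nearest pair of top edges, running from the floor to the underside of the top. Four apron rails, 58 mm thick and 86 mm tall, run between adjacent legs with their top edges flush with the underside of the top and their outer faces flush with the legs' outer faces.

B is a simple wooden stool: a rectangular seat 309 mm (x) by 266 mm (y), 40 mm thick, top face at z = 398 mm, on four square legs, each 48×48 mm in cross-section. The legs rest on z = 0, each flush with a corner of the seat.

C is a spool: two coaxial disc flanges of radius 115 mm and thickness 25 mm, joined by a core cylinder of radius 33 mm and height 264 mm. The lower flange rests on z = 0 and the three cylinders share a vertical axis.

Three stools sit around the table at the −y, +y, −x sides. The spool is on top of the table.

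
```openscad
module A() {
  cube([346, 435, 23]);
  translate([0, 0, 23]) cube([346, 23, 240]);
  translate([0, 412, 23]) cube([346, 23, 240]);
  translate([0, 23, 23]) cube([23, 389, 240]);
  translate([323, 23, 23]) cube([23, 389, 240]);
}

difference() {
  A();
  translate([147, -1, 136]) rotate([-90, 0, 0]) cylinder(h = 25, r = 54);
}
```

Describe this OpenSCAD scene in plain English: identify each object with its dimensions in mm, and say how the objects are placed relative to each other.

A is an open-topped rectangular box: outside dimensions 346×435×263 mm, with a uniform wall and base thickness of 23 mm. The base is a full 346×435 slab on the floor; four walls sit on top of the base. The front and back walls (the −y and +y sides) span the full width; the two side walls fit between them.

The open box has a circular hole of radius 54 mm through its front wall, centred at (x = 147, z = 136).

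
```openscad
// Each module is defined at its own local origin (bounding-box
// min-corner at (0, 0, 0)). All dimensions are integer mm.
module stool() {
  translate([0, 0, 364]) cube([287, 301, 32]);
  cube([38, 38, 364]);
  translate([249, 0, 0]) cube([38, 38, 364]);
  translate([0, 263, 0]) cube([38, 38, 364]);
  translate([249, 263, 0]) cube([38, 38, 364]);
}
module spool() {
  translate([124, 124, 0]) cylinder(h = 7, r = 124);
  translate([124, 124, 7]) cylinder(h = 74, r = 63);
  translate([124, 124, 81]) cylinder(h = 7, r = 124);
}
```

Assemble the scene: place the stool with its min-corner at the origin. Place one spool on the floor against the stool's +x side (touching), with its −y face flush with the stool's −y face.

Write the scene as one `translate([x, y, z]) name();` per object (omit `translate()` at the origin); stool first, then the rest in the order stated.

stool();
translate([287, 0, 0]) spool();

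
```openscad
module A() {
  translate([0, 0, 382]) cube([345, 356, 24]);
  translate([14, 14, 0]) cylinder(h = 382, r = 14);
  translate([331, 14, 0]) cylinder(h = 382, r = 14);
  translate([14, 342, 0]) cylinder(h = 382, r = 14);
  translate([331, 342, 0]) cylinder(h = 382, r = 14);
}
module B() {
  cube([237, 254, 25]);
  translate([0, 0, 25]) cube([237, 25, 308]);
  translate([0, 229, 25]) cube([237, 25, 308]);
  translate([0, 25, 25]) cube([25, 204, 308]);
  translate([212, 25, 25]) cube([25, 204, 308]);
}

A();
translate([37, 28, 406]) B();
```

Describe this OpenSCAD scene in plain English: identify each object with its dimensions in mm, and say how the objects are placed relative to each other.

A is a four-legged stool. The seat is 345×356 mm, 24 mm thick, top at z = 406 mm. It stands on four round legs, each 28 mm in diameter, from z = 0 to the seat underside, each leg's axis is inset half a diameter from the nearest pair of seat edges (so the leg's bounding box is flush with the corner).

B is an open storage box with external size 237×254×333 mm and wall thickness 25 mm (the base is also 25 mm thick). The base covers the whole footprint; the four walls stand on the base, with the y-facing walls full-width and the x-facing walls fitting between their inner faces.

The open box is on top of the stool.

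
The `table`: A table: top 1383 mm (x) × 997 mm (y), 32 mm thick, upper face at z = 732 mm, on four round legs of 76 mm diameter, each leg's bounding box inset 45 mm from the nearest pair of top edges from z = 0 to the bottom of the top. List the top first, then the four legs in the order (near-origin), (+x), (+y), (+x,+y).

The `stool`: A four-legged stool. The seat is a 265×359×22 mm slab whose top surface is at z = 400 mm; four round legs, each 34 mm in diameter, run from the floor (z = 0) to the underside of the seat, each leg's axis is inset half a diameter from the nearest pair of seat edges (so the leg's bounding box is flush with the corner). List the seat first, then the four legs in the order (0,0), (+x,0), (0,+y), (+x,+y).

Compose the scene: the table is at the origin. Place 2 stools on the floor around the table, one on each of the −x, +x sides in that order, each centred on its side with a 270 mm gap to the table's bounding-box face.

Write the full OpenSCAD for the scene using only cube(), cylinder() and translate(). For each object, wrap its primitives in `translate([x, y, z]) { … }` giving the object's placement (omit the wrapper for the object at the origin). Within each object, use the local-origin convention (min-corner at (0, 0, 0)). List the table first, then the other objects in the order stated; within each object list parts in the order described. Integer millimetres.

translate([0, 0, 700]) cube([1383, 997, 32]);
translate([83, 83, 0]) cylinder(h = 700, r = 38);
translate([1300, 83, 0]) cylinder(h = 700, r = 38);
translate([83, 914, 0]) cylinder(h = 700, r = 38);
translate([1300, 914, 0]) cylinder(h = 700, r = 38);
translate([-535, 319, 0]) {
  translate([0, 0, 378]) cube([265, 359, 22]);
  translate([17, 17, 0]) cylinder(h = 378, r = 17);
  translate([248, 17, 0]) cylinder(h = 378, r = 17);
  translate([17, 342, 0]) cylinder(h = 378, r = 17);
  translate([248, 342, 0]) cylinder(h = 378, r = 17);
}
translate([1653, 319, 0]) {
  translate([0, 0, 378]) cube([265, 359, 22]);
  translate([17, 17, 0]) cylinder(h = 378, r = 17);
  translate([248, 17, 0]) cylinder(h = 378, r = 17);
  translate([17, 342, 0]) cylinder(h = 378, r = 17);
  translate([248, 342, 0]) cylinder(h = 378, r = 17);
}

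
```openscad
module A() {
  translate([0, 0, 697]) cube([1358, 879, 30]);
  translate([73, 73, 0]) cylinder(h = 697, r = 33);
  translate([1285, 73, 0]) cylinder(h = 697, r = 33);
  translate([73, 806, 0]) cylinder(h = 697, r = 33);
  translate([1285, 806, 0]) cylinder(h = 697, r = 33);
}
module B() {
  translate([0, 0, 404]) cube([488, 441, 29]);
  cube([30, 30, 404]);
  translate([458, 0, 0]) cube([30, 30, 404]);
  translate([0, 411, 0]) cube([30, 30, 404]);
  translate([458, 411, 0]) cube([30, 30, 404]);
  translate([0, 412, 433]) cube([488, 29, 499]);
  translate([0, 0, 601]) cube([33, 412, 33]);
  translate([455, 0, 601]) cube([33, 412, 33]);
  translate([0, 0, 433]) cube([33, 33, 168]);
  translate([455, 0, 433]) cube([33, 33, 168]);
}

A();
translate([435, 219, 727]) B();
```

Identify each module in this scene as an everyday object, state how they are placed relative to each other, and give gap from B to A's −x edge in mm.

A is a table. B is a chair. The chair is on top of the table, centred. The gap from the chair to the table's −x edge is 435 mm.

The chair's min-x is at 435; the table's min-x is 0; gap = 435 mm.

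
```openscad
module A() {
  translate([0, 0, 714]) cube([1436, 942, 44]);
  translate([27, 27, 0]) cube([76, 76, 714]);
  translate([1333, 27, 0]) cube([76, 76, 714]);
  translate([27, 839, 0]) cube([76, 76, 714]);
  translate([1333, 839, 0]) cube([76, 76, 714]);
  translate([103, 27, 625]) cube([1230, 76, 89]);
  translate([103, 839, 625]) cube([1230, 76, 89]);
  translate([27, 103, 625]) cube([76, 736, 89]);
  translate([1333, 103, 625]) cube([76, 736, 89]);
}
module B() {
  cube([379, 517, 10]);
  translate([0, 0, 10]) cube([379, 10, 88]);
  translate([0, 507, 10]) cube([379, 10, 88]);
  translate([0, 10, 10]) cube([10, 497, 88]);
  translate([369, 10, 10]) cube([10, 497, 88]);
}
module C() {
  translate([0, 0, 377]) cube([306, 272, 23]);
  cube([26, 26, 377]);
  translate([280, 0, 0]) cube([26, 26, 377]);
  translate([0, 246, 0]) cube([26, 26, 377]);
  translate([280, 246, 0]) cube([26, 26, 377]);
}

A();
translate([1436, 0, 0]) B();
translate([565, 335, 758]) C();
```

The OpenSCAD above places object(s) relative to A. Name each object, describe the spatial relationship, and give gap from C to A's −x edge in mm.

A is a table. B is an open box. C is a stool. The open box is against the table's +x side, with their −y faces flush. The stool is on top of the table, centred. The gap from the stool to the table's −x edge is 565 mm.

The stool's min-x is at 565; the table's min-x is 0; gap = 565 mm.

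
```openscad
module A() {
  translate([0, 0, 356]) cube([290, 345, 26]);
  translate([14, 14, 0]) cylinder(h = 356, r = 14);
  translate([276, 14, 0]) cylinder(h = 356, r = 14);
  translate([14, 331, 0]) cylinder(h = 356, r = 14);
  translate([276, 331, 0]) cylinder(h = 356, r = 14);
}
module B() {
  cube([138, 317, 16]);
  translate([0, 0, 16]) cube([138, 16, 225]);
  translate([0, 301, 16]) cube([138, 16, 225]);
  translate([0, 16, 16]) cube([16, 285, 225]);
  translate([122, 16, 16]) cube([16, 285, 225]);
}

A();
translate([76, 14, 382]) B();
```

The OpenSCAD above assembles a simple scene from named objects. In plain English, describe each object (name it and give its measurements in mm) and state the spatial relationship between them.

A is a four-legged stool. The seat is a 290×345×26 mm slab whose top surface is at z = 382 mm; four round legs, each 28 mm in diameter, run from the floor (z = 0) to the underside of the seat, each leg's axis is inset half a diameter from the nearest pair of seat edges (so the leg's bounding box is flush with the corner).

B is an open storage box with external size 138×317×241 mm and wall thickness 16 mm (the base is also 16 mm thick). The base covers the whole footprint; the four walls stand on the base, with the y-facing walls full-width and the x-facing walls fitting between their inner faces.

The open box is on top of the stool, centred.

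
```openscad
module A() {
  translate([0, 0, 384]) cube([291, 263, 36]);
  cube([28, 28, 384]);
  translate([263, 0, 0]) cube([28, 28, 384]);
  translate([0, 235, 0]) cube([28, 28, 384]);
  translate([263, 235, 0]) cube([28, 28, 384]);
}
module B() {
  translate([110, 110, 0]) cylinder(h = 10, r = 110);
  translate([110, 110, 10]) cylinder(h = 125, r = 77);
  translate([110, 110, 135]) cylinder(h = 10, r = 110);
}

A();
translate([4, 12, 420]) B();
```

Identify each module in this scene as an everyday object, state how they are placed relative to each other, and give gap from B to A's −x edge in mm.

A is a stool. B is a spool. The spool is on top of the stool. The gap from the spool to the stool's −x edge is 4 mm.

The spool's min-x is at 4; the stool's min-x is 0; gap = 4 mm.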